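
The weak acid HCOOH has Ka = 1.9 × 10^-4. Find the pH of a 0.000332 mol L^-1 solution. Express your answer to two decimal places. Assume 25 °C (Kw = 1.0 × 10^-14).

pH = 3.76

HCOOH ⇌ HCOO- + H+
Ka = [H+]²/(0.000332 − [H+]) = 1.9 × 10^-4
Here C₀/Ka ≈ 1.75, so the small-[H+] approximation fails. Use the quadratic:
[H+] = (−Ka + √(Ka² + 4·Ka·C₀))/2 = 1.74 × 10^-4 M
pH = −log(1.74 × 10^-4) = 3.76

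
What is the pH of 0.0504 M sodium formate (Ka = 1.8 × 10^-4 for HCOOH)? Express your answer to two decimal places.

pH = 8.22

HCOO- is the conjugate base of the weak acid HCOOH.
Kb = Kw/Ka = 1.0×10^-14 / 1.8 × 10^-4 = 5.56 × 10^-11
Kb = [OH-]²/(0.0504 − [OH-]) = 5.56 × 10^-11
Assume [OH-] ≪ 0.0504: [OH-] ≈ √(5.56 × 10^-11 × 0.0504) = 1.67 × 10^-6 M
([OH-]/C₀ = 0.0033% < 5%, so the approximation holds.)
pOH = 5.78, so pH = 14.00 − pOH = 8.22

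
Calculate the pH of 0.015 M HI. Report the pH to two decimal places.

pH = 1.82

HI is a strong acid and dissociates completely, so [H+] = 0.015 M.
pH = -log(0.015) = 1.82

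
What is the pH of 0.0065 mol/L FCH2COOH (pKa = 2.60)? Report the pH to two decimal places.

pH = 2.53

FCH2COOH ⇌ FCH2COO- + H+
Ka = 10^(−2.60) = 2.51 × 10^-3
Ka = [H+]²/(0.0065 − [H+]) = 2.51 × 10^-3
[H+] is not negligible relative to C₀; solve [H+]² + 0.00251·[H+] − 1.63e-05 = 0.
[H+] = [−0.00251 + √(0.00251² + 6.53e-05)]/2 = 2.97 × 10^-3 M
pH = −log[H+] = −log(2.97 × 10^-3) = 2.53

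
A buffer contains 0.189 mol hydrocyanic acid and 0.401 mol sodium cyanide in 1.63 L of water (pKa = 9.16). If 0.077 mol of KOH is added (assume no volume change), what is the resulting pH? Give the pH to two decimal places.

OH- converts HCN to CN-: HCN → 0.112 mol, CN- → 0.478 mol.
pH = pKa + log([A⁻]/[HA]) = 9.16 + log(0.478/0.112) = 9.16 +0.630

pH = 9.79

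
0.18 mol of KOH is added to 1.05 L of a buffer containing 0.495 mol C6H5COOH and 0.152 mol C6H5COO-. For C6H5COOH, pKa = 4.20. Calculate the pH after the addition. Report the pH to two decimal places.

OH- converts C6H5COOH to C6H5COO-: C6H5COOH → 0.315 mol, C6H5COO- → 0.332 mol.
pH = pKa + log([A⁻]/[HA]) = 4.20 + log(0.332/0.315) = 4.20 +0.023

pH = 4.22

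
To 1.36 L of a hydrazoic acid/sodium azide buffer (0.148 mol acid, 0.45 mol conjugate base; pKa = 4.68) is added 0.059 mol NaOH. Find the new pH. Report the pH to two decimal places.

After neutralization: n(HN3) = 0.089 mol, n(N3-) = 0.509 mol.
Henderson–Hasselbalch with mole ratio 0.509/0.089: pH = 4.68 + (+0.757)

pH = 5.44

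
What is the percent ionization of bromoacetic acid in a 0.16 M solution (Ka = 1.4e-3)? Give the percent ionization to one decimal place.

8.9%

BrCH2COOH ⇌ BrCH2COO- + H+; let x = [H+] at equilibrium.
Ka = x²/(C₀ − x); solving the quadratic gives x = 1.43 × 10^-2 M.
% ionization = x/C₀ × 100% = 1.43 × 10^-2/0.16 × 100% = 8.9%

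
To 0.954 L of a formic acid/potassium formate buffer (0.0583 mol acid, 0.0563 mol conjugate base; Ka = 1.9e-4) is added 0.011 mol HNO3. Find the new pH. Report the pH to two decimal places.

pH = 3.54

After neutralization: n(HCOOH) = 0.0693 mol, n(HCOO-) = 0.0453 mol.
pKa = −log(1.9 × 10^-4) = 3.721
Henderson–Hasselbalch with mole ratio 0.0453/0.0693: pH = 3.721 + (-0.185)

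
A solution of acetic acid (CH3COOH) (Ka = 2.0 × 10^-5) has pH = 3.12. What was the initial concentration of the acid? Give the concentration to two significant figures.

C₀ = 3.0 × 10^-2 M

[H+] = 10^(-3.12) = 7.59 × 10^-4 M = x
Ka = x²/(C₀ − x) ⇒ C₀ = x + x²/Ka
C₀ = 7.59 × 10^-4 + (7.59 × 10^-4)²/(2.0 × 10^-5) = 2.96 × 10^-2 M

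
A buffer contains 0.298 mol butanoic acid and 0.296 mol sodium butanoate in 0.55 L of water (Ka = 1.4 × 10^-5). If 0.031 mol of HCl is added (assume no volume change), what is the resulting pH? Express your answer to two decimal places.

pH = 4.76

After neutralization: n(CH3(CH2)2COOH) = 0.329 mol, n(CH3(CH2)2COO-) = 0.265 mol.
pKa = −log(1.4 × 10^-5) = 4.854
pH = pKa + log([A⁻]/[HA]) = 4.854 + log(0.265/0.329) = 4.854 -0.094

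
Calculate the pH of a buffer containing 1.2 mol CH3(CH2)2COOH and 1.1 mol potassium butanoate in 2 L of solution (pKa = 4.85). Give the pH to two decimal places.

Using pH = pKa + log([base]/[acid]) with [base]/[acid] = 1.1/1.2:
pH = 4.85 + (-0.038) = 4.81

pH = 4.81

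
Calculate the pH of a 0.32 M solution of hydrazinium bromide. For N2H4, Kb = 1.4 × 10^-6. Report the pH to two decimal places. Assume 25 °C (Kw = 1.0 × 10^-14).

N2H5+ is the conjugate acid of the weak base N2H4.
Ka = Kw/Kb = 1.0×10^-14 / 1.4 × 10^-6 = 7.14 × 10^-9
Let x = [H+] at equilibrium. Ka = x²/(0.32 − x).
Since Ka ≪ C₀, x ≈ √(Ka·C₀) = 4.78 × 10^-5 M.
Check: 0.015% ionized — well under 5%, approximation valid.
pH = −log[H+] = −log(4.78 × 10^-5) = 4.32

pH = 4.32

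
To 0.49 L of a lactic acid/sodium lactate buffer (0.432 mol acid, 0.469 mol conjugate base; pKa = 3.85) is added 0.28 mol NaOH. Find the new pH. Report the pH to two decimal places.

OH- converts CH3CH(OH)COOH to CH3CH(OH)COO-: CH3CH(OH)COOH → 0.152 mol, CH3CH(OH)COO- → 0.749 mol.
pH = pKa + log(n_CH3CH(OH)COO-/n_CH3CH(OH)COOH) = 3.85 + log(0.749/0.152) = 3.85 + (+0.693)

pH = 4.54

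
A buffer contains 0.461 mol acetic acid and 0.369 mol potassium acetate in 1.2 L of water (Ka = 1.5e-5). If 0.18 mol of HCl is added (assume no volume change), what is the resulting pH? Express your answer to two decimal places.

pH = 4.29

Added H+ converts CH3COO- to CH3COOH: CH3COOH → 0.641 mol, CH3COO- → 0.189 mol.
pKa = −log(1.5 × 10^-5) = 4.824
pH = pKa + log([A⁻]/[HA]) = 4.824 + log(0.189/0.641) = 4.824 -0.530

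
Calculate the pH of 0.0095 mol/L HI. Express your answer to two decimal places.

HI is a strong acid and dissociates completely, so [H+] = 0.0095 M.
pH = -log(0.0095) = 2.02

pH = 2.02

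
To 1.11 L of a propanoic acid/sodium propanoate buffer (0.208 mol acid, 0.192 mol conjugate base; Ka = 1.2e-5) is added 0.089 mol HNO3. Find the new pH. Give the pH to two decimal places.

Added H+ converts CH3CH2COO- to CH3CH2COOH: CH3CH2COOH → 0.297 mol, CH3CH2COO- → 0.103 mol.
pKa = −log(1.2 × 10^-5) = 4.921
pH = pKa + log(n_CH3CH2COO-/n_CH3CH2COOH) = 4.921 + log(0.103/0.297) = 4.921 + (-0.460)

pH = 4.46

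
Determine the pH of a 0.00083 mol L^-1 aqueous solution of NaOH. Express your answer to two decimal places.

NaOH is a strong base; [OH-] = 0.00083 M.
pOH = -log(0.00083) = 3.08
pH = 14.00 - 3.08 = 10.92

pH = 10.92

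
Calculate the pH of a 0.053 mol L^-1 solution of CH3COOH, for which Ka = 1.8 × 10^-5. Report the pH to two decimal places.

CH3COOH ⇌ CH3COO- + H+
Ka = x²/(0.053 − x) = 1.8 × 10^-5
Neglecting x in the denominator: x = √(1.8 × 10^-5 × 0.053) = 9.77 × 10^-4 M
(x/C₀ = 1.8% < 5%, so the approximation holds.)
pH = −log[H+] = −log(9.77 × 10^-4) = 3.01

pH = 3.01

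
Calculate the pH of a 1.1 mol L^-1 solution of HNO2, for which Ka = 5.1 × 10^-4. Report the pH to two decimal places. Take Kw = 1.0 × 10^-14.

pH = 1.63

HNO2 ⇌ NO2- + H+
Ka = x²/(1.1 − x) = 5.1 × 10^-4
Assume x ≪ 1.1: x ≈ √(5.1 × 10^-4 × 1.1) = 2.37 × 10^-2 M
Check: 2.2% ionized — well under 5%, approximation valid.
pH = −log[H+] = −log(2.37 × 10^-2) = 1.63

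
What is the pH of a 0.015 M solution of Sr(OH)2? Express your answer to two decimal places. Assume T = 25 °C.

pH = 12.48

Sr(OH)2 is a strong base (each formula unit releases 2 OH-); [OH-] = 0.03 M.
pOH = -log(0.03) = 1.52
pH = 14.00 - 1.52 = 12.48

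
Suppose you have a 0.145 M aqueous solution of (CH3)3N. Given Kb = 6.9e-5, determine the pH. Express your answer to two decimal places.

(CH3)3N + H2O ⇌ (CH3)3NH+ + OH-
From the ICE table, Kb = [OH-]²/(0.145 − [OH-]) = 6.9 × 10^-5.
Since Kb ≪ C₀, [OH-] ≈ √(Kb·C₀) = 3.16 × 10^-3 M.
Check: 2.2% ionized — well under 5%, approximation valid.
pOH = −log(3.16 × 10^-3) = 2.50; pH = 14.00 − 2.50 = 11.50

pH = 11.50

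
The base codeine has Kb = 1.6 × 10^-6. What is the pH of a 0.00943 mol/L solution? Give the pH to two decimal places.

C18H21NO3 + H2O ⇌ C18H22NO3+ + OH-
Let x = [OH-] at equilibrium. Kb = x²/(0.00943 − x).
Neglecting x in the denominator: x = √(1.6 × 10^-6 × 0.00943) = 1.23 × 10^-4 M
pOH = −log(1.23 × 10^-4) = 3.91; pH = 14.00 − 3.91 = 10.09

pH = 10.09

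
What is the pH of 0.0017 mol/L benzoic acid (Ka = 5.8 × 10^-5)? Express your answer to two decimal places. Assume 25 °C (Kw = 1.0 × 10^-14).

C6H5COOH ⇌ C6H5COO- + H+
Ka = [H+]²/(0.0017 − [H+]) = 5.8 × 10^-5
The 5% rule fails; solving [H+]² + Ka·[H+] − Ka·C₀ = 0 exactly:
[H+] = (−Ka + √(Ka² + 4·Ka·C₀))/2 = 2.86 × 10^-4 M
pH = −log(2.86 × 10^-4) = 3.54

pH = 3.54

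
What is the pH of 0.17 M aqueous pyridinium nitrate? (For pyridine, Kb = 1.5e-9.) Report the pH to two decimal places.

C5H5NH+ is the conjugate acid of the weak base C5H5N.
Ka = Kw/Kb = 1.0×10^-14 / 1.5 × 10^-9 = 6.67 × 10^-6
From the ICE table, Ka = [H+]²/(0.17 − [H+]) = 6.67 × 10^-6.
Assume [H+] ≪ 0.17: [H+] ≈ √(6.67 × 10^-6 × 0.17) = 1.06 × 10^-3 M
pH = −log(1.06 × 10^-3) = 2.97

pH = 2.97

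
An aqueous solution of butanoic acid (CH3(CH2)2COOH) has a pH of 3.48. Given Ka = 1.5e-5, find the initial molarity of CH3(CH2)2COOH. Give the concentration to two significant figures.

C₀ = 7.6 × 10^-3 M

[H+] = 10^(-3.48) = 3.31 × 10^-4 M = x
Ka = x²/(C₀ − x) ⇒ C₀ = x + x²/Ka
C₀ = 3.31 × 10^-4 + (3.31 × 10^-4)²/(1.5 × 10^-5) = 7.64 × 10^-3 M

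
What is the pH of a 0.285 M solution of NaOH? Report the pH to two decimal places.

pH = 13.45

NaOH is a strong base; [OH-] = 0.285 M.
pOH = -log(0.285) = 0.55
pH = 14.00 - 0.55 = 13.45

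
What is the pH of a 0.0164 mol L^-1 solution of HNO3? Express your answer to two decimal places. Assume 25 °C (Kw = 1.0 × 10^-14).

pH = 1.79

HNO3 is a strong acid and dissociates completely, so [H+] = 0.0164 M.
pH = -log(0.0164) = 1.79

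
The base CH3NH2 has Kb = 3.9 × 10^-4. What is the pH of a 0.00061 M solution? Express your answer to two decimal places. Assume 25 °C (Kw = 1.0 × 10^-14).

CH3NH2 + H2O ⇌ CH3NH3+ + OH-
Kb = x²/(0.00061 − x) = 3.9 × 10^-4
x is not negligible relative to C₀; solve x² + 0.00039·x − 2.38e-07 = 0.
x = (−Kb + √(Kb² + 4·Kb·C₀))/2 = 3.30 × 10^-4 M
pOH = −log(3.30 × 10^-4) = 3.48; pH = 14.00 − 3.48 = 10.52

pH = 10.52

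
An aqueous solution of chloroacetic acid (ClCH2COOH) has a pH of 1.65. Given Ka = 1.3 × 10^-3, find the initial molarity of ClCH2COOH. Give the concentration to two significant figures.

C₀ = 4.1 × 10^-1 M

[H+] = 10^(-1.65) = 2.24 × 10^-2 M = x
Ka = x²/(C₀ − x) ⇒ C₀ = x + x²/Ka
C₀ = 2.24 × 10^-2 + (2.24 × 10^-2)²/(1.3 × 10^-3) = 4.08 × 10^-1 M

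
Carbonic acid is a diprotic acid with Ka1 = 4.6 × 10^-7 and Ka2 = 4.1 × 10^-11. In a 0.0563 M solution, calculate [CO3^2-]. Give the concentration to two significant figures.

First ionization gives [H+] ≈ [HCO3-] = 1.61 × 10^-4 M.
Second step: Ka2 = [H+][CO3^2-]/[HCO3-] ≈ [CO3^2-] (since [H+] ≈ [HCO3-]).
So [CO3^2-] ≈ Ka2.

4.1 × 10^-11 M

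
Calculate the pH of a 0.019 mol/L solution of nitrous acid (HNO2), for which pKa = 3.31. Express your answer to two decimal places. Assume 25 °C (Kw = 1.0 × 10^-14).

pH = 2.55

HNO2 ⇌ NO2- + H+
Ka = 10^(−3.31) = 4.90 × 10^-4
From the ICE table, Ka = x²/(0.019 − x) = 4.90 × 10^-4.
Here C₀/Ka ≈ 38.8, so the small-x approximation fails. Use the quadratic:
x = (−Ka + √(Ka² + 4·Ka·C₀))/2 = 2.82 × 10^-3 M
pH = −log(2.82 × 10^-3) = 2.55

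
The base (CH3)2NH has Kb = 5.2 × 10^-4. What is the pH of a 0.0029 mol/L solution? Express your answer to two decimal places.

(CH3)2NH + H2O ⇌ (CH3)2NH2+ + OH-
Kb = x²/(0.0029 − x) = 5.2 × 10^-4
x is not negligible relative to C₀; solve x² + 0.00052·x − 1.51e-06 = 0.
x = [−0.00052 + √(0.00052² + 6.03e-06)]/2 = 9.95 × 10^-4 M
pOH = 3.00, so pH = 14.00 − pOH = 11.00

pH = 11.00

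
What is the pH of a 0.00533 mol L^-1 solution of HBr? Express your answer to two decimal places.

HBr is a strong acid and dissociates completely, so [H+] = 0.00533 M.
pH = -log(0.00533) = 2.27

pH = 2.27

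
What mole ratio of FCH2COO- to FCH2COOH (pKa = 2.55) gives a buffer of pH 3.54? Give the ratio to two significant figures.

ratio = 9.8

pH = pKa + log(r) ⇒ log(r) = 3.54 − 2.55 = +0.99
r = [FCH2COO-]/[FCH2COOH] = 10^(+0.99) = 9.77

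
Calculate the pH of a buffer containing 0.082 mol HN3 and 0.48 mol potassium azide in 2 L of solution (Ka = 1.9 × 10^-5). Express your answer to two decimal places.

pKa = −log(1.9 × 10^-5) = 4.721
Henderson–Hasselbalch: pH = pKa + log([N3-]/[HN3]) = 4.721 + log(0.48/0.082)
pH = 4.721 + (+0.767) = 5.49

pH = 5.49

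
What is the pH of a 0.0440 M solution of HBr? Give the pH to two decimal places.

HBr is a strong acid and dissociates completely, so [H+] = 0.0440 M.
pH = -log(0.044) = 1.36

pH = 1.36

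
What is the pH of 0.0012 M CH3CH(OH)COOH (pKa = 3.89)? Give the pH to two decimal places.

pH = 3.48

CH3CH(OH)COOH ⇌ CH3CH(OH)COO- + H+
Ka = 10^(−3.89) = 1.29 × 10^-4
Let x = [H+] at equilibrium. Ka = x²/(0.0012 − x).
x is not negligible relative to C₀; solve x² + 0.000129·x − 1.55e-07 = 0.
x = (−Ka + √(Ka² + 4·Ka·C₀))/2 = 3.34 × 10^-4 M
pH = −log[H+] = −log(3.34 × 10^-4) = 3.48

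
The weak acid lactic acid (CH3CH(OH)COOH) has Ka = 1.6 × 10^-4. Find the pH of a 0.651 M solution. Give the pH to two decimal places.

pH = 1.99

CH3CH(OH)COOH ⇌ CH3CH(OH)COO- + H+
From the ICE table, Ka = [H+]²/(0.651 − [H+]) = 1.6 × 10^-4.
Since Ka ≪ C₀, [H+] ≈ √(Ka·C₀) = 1.02 × 10^-2 M.
pH = −log[H+] = −log(1.02 × 10^-2) = 1.99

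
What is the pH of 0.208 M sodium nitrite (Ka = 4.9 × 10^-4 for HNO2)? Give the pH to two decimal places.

NO2- is the conjugate base of the weak acid HNO2.
Kb = Kw/Ka = 1.0×10^-14 / 4.9 × 10^-4 = 2.04 × 10^-11
From the ICE table, Kb = [OH-]²/(0.208 − [OH-]) = 2.04 × 10^-11.
Neglecting [OH-] in the denominator: [OH-] = √(2.04 × 10^-11 × 0.208) = 2.06 × 10^-6 M
pOH = 5.69, so pH = 14.00 − pOH = 8.31

pH = 8.31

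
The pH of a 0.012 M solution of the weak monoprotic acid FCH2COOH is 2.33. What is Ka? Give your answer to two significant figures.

Ka = 3.0 × 10^-3

[H+] = 10^(-2.33) = 4.68 × 10^-3 M
At equilibrium [HA] = 0.012 − 4.68 × 10^-3 = 7.32 × 10^-3 M
Ka = [H+][A-]/[HA] = (4.68 × 10^-3)² / 7.32 × 10^-3 = 3.0 × 10^-3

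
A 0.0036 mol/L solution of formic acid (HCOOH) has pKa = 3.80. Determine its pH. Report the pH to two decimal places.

HCOOH ⇌ HCOO- + H+
Ka = 10^(−3.80) = 1.58 × 10^-4
Let x = [H+] at equilibrium. Ka = x²/(0.0036 − x).
The 5% rule fails; solving x² + Ka·x − Ka·C₀ = 0 exactly:
x = (−Ka + √(Ka² + 4·Ka·C₀))/2 = 6.79 × 10^-4 M
pH = −log(6.79 × 10^-4) = 3.17

pH = 3.17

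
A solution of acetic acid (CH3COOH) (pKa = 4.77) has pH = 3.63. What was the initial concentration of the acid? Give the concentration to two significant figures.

C₀ = 3.5 × 10^-3 M

[H+] = 10^(-3.63) = 2.34 × 10^-4 M = x
Ka = 10^(−4.77) = 1.70 × 10^-5
Ka = x²/(C₀ − x) ⇒ C₀ = x + x²/Ka
C₀ = 2.34 × 10^-4 + (2.34 × 10^-4)²/(1.70 × 10^-5) = 3.45 × 10^-3 M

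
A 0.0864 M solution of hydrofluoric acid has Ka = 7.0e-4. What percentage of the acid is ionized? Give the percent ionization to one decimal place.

HF ⇌ F- + H+; let x = [H+] at equilibrium.
Ka = x²/(C₀ − x); solving the quadratic gives x = 7.43 × 10^-3 M.
% ionization = x/C₀ × 100% = 7.43 × 10^-3/0.0864 × 100% = 8.6%

8.6%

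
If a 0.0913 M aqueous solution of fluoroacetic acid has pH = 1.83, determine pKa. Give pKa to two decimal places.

pKa = 2.54

[H+] = 10^(-1.83) = 1.48 × 10^-2 M
At equilibrium [HA] = 0.0913 − 1.48 × 10^-2 = 7.65 × 10^-2 M
Ka = [H+][A-]/[HA] = (1.48 × 10^-2)² / 7.65 × 10^-2 = 2.86 × 10^-3
pKa = -log(2.86 × 10^-3) = 2.54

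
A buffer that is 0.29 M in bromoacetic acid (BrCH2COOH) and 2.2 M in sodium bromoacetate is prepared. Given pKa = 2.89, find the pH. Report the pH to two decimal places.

pH = 3.77

pH = pKa + log([A⁻]/[HA]) = 2.89 + log(2.2/0.29)
pH = 2.89 + (+0.880) = 3.77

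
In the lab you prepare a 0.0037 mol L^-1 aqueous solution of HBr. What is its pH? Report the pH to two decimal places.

HBr is a strong acid and dissociates completely, so [H+] = 0.0037 M.
pH = -log(0.0037) = 2.43

pH = 2.43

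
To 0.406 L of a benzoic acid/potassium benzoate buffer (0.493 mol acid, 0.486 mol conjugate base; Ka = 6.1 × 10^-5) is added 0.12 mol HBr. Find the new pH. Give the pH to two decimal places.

pH = 3.99

Added H+ converts C6H5COO- to C6H5COOH: C6H5COOH → 0.613 mol, C6H5COO- → 0.366 mol.
pKa = −log(6.1 × 10^-5) = 4.215
pH = pKa + log(n_C6H5COO-/n_C6H5COOH) = 4.215 + log(0.366/0.613) = 4.215 + (-0.224)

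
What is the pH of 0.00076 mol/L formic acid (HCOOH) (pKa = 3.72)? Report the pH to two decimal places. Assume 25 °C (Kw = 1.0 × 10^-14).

HCOOH ⇌ HCOO- + H+
Ka = 10^(−3.72) = 1.91 × 10^-4
Let x = [H+] at equilibrium. Ka = x²/(0.00076 − x).
Here C₀/Ka ≈ 3.98, so the small-x approximation fails. Use the quadratic:
x = [−0.000191 + √(0.000191² + 5.81e-07)]/2 = 2.97 × 10^-4 M
pH = −log[H+] = −log(2.97 × 10^-4) = 3.53

pH = 3.53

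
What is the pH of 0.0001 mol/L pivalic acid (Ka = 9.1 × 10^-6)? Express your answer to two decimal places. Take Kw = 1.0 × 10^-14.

(CH3)3CCOOH ⇌ (CH3)3CCOO- + H+
From the ICE table, Ka = [H+]²/(0.0001 − [H+]) = 9.1 × 10^-6.
Here C₀/Ka ≈ 11, so the small-[H+] approximation fails. Use the quadratic:
[H+] = (−Ka + √(Ka² + 4·Ka·C₀))/2 = 2.60 × 10^-5 M
pH = −log[H+] = −log(2.60 × 10^-5) = 4.59

pH = 4.59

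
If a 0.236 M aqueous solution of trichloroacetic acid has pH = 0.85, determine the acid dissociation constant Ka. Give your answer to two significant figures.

Ka = 2.1 × 10^-1

[H+] = 10^(-0.85) = 1.41 × 10^-1 M
At equilibrium [HA] = 0.236 − 1.41 × 10^-1 = 9.50 × 10^-2 M
Ka = [H+][A-]/[HA] = (1.41 × 10^-1)² / 9.50 × 10^-2 = 2.1 × 10^-1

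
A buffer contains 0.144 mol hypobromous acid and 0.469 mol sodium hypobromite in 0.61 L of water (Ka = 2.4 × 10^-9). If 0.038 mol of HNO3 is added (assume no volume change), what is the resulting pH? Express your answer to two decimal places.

Added H+ converts OBr- to HOBr: HOBr → 0.182 mol, OBr- → 0.431 mol.
pKa = −log(2.4 × 10^-9) = 8.620
Henderson–Hasselbalch with mole ratio 0.431/0.182: pH = 8.620 + (+0.374)

pH = 8.99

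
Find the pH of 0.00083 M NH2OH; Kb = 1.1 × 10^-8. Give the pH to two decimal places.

pH = 8.48

NH2OH + H2O ⇌ NH3OH+ + OH-
From the ICE table, Kb = x²/(0.00083 − x) = 1.1 × 10^-8.
Neglecting x in the denominator: x = √(1.1 × 10^-8 × 0.00083) = 3.02 × 10^-6 M
pOH = −log(3.02 × 10^-6) = 5.52; pH = 14.00 − 5.52 = 8.48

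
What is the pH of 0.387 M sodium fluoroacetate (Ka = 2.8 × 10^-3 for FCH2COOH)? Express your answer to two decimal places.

FCH2COO- is the conjugate base of the weak acid FCH2COOH.
Kb = Kw/Ka = 1.0×10^-14 / 2.8 × 10^-3 = 3.57 × 10^-12
Kb = [OH-]²/(0.387 − [OH-]) = 3.57 × 10^-12
Since Kb ≪ C₀, [OH-] ≈ √(Kb·C₀) = 1.18 × 10^-6 M.
Check: 0.0003% ionized — well under 5%, approximation valid.
pOH = 5.93, so pH = 14.00 − pOH = 8.07

pH = 8.07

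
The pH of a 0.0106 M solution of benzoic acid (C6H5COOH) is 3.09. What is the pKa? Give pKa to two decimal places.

pKa = 4.17

[H+] = 10^(-3.09) = 8.13 × 10^-4 M
At equilibrium [HA] = 0.0106 − 8.13 × 10^-4 = 9.79 × 10^-3 M
Ka = [H+][A-]/[HA] = (8.13 × 10^-4)² / 9.79 × 10^-3 = 6.75 × 10^-5
pKa = -log(6.75 × 10^-5) = 4.17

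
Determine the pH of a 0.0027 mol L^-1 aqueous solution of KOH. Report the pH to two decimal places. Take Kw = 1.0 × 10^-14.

pH = 11.43

KOH is a strong base; [OH-] = 0.0027 M.
pOH = -log(0.0027) = 2.57
pH = 14.00 - 2.57 = 11.43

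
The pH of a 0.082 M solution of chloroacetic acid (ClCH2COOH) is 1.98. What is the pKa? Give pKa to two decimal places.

pKa = 2.81

[H+] = 10^(-1.98) = 1.05 × 10^-2 M
At equilibrium [HA] = 0.082 − 1.05 × 10^-2 = 7.15 × 10^-2 M
Ka = [H+][A-]/[HA] = (1.05 × 10^-2)² / 7.15 × 10^-2 = 1.54 × 10^-3
pKa = -log(1.54 × 10^-3) = 2.81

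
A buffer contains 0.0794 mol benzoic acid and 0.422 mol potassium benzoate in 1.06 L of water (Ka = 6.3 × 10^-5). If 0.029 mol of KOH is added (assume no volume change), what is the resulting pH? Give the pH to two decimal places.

After neutralization: n(C6H5COOH) = 0.0504 mol, n(C6H5COO-) = 0.451 mol.
pKa = −log(6.3 × 10^-5) = 4.201
Henderson–Hasselbalch with mole ratio 0.451/0.0504: pH = 4.201 + (+0.952)

pH = 5.15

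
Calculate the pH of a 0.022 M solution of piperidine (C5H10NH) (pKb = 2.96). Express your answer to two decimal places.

pH = 11.64

C5H10NH + H2O ⇌ C5H10NH2+ + OH-
Kb = 10^(−2.96) = 1.10 × 10^-3
Kb = [OH-]²/(0.022 − [OH-]) = 1.10 × 10^-3
Here C₀/Kb ≈ 20, so the small-[OH-] approximation fails. Use the quadratic:
[OH-] = [−0.0011 + √(0.0011² + 9.68e-05)]/2 = 4.40 × 10^-3 M
pOH = 2.36, so pH = 14.00 − pOH = 11.64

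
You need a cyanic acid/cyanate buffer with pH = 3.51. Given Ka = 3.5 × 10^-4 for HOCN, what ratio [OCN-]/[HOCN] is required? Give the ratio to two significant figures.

pKa = -log(3.5 × 10^-4) = 3.456
pH = pKa + log(r) ⇒ log(r) = 3.51 − 3.456 = +0.054
r = [OCN-]/[HOCN] = 10^(+0.054) = 1.13

ratio = 1.1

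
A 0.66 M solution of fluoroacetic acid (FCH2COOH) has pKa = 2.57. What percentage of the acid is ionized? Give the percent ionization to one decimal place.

6.2%

FCH2COOH ⇌ FCH2COO- + H+; let x = [H+] at equilibrium.
Ka = 10^(−2.57) = 2.69 × 10^-3
Solve x² + 0.00269x − 0.00178 = 0 → x = 4.08 × 10^-2 M
Fraction ionized = 4.08 × 10^-2 / 0.66 = 0.0618 → 6.2%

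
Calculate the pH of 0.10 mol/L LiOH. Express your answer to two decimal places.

LiOH is a strong base; [OH-] = 0.1 M.
pOH = -log(0.1) = 1.00
pH = 14.00 - 1.00 = 13.00

pH = 13.00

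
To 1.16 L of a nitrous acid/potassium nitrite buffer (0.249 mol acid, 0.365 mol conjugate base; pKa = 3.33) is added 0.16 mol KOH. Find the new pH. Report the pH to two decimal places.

pH = 4.10

OH- converts HNO2 to NO2-: HNO2 → 0.089 mol, NO2- → 0.525 mol.
pH = pKa + log(n_NO2-/n_HNO2) = 3.33 + log(0.525/0.089) = 3.33 + (+0.771)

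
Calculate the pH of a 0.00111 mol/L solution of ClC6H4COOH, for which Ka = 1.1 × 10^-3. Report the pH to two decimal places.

pH = 3.16

ClC6H4COOH ⇌ ClC6H4COO- + H+
From the ICE table, Ka = x²/(0.00111 − x) = 1.1 × 10^-3.
Here C₀/Ka ≈ 1.01, so the small-x approximation fails. Use the quadratic:
x = (−Ka + √(Ka² + 4·Ka·C₀))/2 = 6.84 × 10^-4 M
pH = −log[H+] = −log(6.84 × 10^-4) = 3.16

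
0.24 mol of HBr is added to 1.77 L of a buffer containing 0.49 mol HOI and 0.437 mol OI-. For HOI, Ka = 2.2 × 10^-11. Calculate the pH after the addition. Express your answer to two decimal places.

After neutralization: n(HOI) = 0.73 mol, n(OI-) = 0.197 mol.
pKa = −log(2.2 × 10^-11) = 10.658
pH = pKa + log(n_OI-/n_HOI) = 10.658 + log(0.197/0.73) = 10.658 + (-0.569)

pH = 10.09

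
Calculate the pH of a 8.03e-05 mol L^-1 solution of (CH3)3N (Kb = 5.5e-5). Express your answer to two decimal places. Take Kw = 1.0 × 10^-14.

(CH3)3N + H2O ⇌ (CH3)3NH+ + OH-
From the ICE table, Kb = [OH-]²/(8.03e-05 − [OH-]) = 5.5 × 10^-5.
Here C₀/Kb ≈ 1.46, so the small-[OH-] approximation fails. Use the quadratic:
[OH-] = (−Kb + √(Kb² + 4·Kb·C₀))/2 = 4.44 × 10^-5 M
pOH = 4.35, so pH = 14.00 − pOH = 9.65

pH = 9.65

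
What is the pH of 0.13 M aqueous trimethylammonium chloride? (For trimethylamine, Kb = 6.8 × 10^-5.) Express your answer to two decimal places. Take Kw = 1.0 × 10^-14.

(CH3)3NH+ is the conjugate acid of the weak base (CH3)3N.
Ka = Kw/Kb = 1.0×10^-14 / 6.8 × 10^-5 = 1.47 × 10^-10
Ka = [H+]²/(0.13 − [H+]) = 1.47 × 10^-10
Since Ka ≪ C₀, [H+] ≈ √(Ka·C₀) = 4.37 × 10^-6 M.
pH = −log(4.37 × 10^-6) = 5.36

pH = 5.36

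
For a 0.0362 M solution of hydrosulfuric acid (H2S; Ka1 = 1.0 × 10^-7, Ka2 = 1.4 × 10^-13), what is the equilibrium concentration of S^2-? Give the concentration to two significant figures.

First ionization gives [H+] ≈ [HS-] = 6.02 × 10^-5 M.
Second step: Ka2 = [H+][S^2-]/[HS-] ≈ [S^2-] (since [H+] ≈ [HS-]).
So [S^2-] ≈ Ka2.

1.4 × 10^-13 M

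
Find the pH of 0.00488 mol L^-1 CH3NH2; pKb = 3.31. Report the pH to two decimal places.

CH3NH2 + H2O ⇌ CH3NH3+ + OH-
Kb = 10^(−3.31) = 4.90 × 10^-4
Let x = [OH-] at equilibrium. Kb = x²/(0.00488 − x).
x is not negligible relative to C₀; solve x² + 0.00049·x − 2.39e-06 = 0.
x = [−0.00049 + √(0.00049² + 9.56e-06)]/2 = 1.32 × 10^-3 M
pOH = −log(1.32 × 10^-3) = 2.88; pH = 14.00 − 2.88 = 11.12

pH = 11.12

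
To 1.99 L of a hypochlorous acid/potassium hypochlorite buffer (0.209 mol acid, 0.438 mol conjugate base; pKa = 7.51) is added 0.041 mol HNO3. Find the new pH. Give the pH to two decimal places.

Added H+ converts OCl- to HOCl: HOCl → 0.25 mol, OCl- → 0.397 mol.
pH = pKa + log([A⁻]/[HA]) = 7.51 + log(0.397/0.25) = 7.51 +0.201

pH = 7.71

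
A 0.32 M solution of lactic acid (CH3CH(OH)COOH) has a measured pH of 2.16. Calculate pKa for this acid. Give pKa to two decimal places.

pKa = 3.82

[H+] = 10^(-2.16) = 6.92 × 10^-3 M
At equilibrium [HA] = 0.32 − 6.92 × 10^-3 = 3.13 × 10^-1 M
Ka = [H+][A-]/[HA] = (6.92 × 10^-3)² / 3.13 × 10^-1 = 1.53 × 10^-4
pKa = -log(1.53 × 10^-4) = 3.82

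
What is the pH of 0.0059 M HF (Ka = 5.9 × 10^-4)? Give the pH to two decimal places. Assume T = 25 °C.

HF ⇌ F- + H+
Ka = x²/(0.0059 − x) = 5.9 × 10^-4
Here C₀/Ka ≈ 10, so the small-x approximation fails. Use the quadratic:
x = (−Ka + √(Ka² + 4·Ka·C₀))/2 = 1.59 × 10^-3 M
pH = −log[H+] = −log(1.59 × 10^-3) = 2.80

pH = 2.80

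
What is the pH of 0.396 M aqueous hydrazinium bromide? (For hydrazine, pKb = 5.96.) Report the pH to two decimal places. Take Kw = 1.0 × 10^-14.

pH = 4.22

N2H5+ is the conjugate acid of the weak base N2H4.
Kb = 10^(−5.96) = 1.10 × 10^-6
Ka = Kw/Kb = 1.0×10^-14 / 1.10 × 10^-6 = 9.09 × 10^-9
Ka = [H+]²/(0.396 − [H+]) = 9.09 × 10^-9
Since Ka ≪ C₀, [H+] ≈ √(Ka·C₀) = 6.00 × 10^-5 M.
pH = −log[H+] = −log(6.00 × 10^-5) = 4.22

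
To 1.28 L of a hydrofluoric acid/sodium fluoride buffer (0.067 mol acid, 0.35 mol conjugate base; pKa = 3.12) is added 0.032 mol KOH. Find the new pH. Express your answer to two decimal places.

OH- converts HF to F-: HF → 0.035 mol, F- → 0.382 mol.
pH = pKa + log(n_F-/n_HF) = 3.12 + log(0.382/0.035) = 3.12 + (+1.038)

pH = 4.16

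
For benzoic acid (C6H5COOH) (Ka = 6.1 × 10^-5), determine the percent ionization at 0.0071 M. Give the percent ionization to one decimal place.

C6H5COOH ⇌ C6H5COO- + H+; let x = [H+] at equilibrium.
Ka = x²/(C₀ − x); solving the quadratic gives x = 6.28 × 10^-4 M.
Fraction ionized = 6.28 × 10^-4 / 0.0071 = 0.0885 → 8.8%

8.8%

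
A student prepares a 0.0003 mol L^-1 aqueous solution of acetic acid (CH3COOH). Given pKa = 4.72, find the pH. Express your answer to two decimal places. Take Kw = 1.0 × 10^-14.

CH3COOH ⇌ CH3COO- + H+
Ka = 10^(−4.72) = 1.91 × 10^-5
Let x = [H+] at equilibrium. Ka = x²/(0.0003 − x).
Here C₀/Ka ≈ 15.7, so the small-x approximation fails. Use the quadratic:
x = [−1.91e-05 + √(1.91e-05² + 2.29e-08)]/2 = 6.67 × 10^-5 M
pH = −log[H+] = −log(6.67 × 10^-5) = 4.18

pH = 4.18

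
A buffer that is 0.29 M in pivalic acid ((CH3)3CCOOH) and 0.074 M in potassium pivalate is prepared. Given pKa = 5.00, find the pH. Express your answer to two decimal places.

pH = 4.41

Henderson–Hasselbalch: pH = pKa + log([(CH3)3CCOO-]/[(CH3)3CCOOH]) = 5.00 + log(0.074/0.29)
pH = 5.00 + (-0.593) = 4.41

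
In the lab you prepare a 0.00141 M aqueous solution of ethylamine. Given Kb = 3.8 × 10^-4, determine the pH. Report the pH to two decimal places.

pH = 10.75

C2H5NH2 + H2O ⇌ C2H5NH3+ + OH-
Kb = [OH-]²/(0.00141 − [OH-]) = 3.8 × 10^-4
Here C₀/Kb ≈ 3.71, so the small-[OH-] approximation fails. Use the quadratic:
[OH-] = (−Kb + √(Kb² + 4·Kb·C₀))/2 = 5.66 × 10^-4 M
pOH = −log(5.66 × 10^-4) = 3.25; pH = 14.00 − 3.25 = 10.75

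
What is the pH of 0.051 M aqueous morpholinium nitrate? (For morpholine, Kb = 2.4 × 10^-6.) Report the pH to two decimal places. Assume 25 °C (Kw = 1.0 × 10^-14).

pH = 4.84

C4H8ONH2+ is the conjugate acid of the weak base C4H8ONH.
Ka = Kw/Kb = 1.0×10^-14 / 2.4 × 10^-6 = 4.17 × 10^-9
From the ICE table, Ka = x²/(0.051 − x) = 4.17 × 10^-9.
Since Ka ≪ C₀, x ≈ √(Ka·C₀) = 1.46 × 10^-5 M.
pH = −log[H+] = −log(1.46 × 10^-5) = 4.84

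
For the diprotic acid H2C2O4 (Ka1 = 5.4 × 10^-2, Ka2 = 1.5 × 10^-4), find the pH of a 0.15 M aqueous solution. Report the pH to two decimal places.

pH = 1.17

Since Ka1 ≫ Ka2, the first ionization dominates [H+].
Ka1 = x²/(0.15 − x) = 5.4 × 10^-2
Solving the quadratic: x = (−Ka1 + √(Ka1² + 4·Ka1·C₀))/2 = 6.70 × 10^-2 M
pH = −log(6.70 × 10^-2) = 1.17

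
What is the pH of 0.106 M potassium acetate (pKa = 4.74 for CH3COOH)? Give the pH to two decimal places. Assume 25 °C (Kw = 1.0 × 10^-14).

pH = 8.88

CH3COO- is the conjugate base of the weak acid CH3COOH.
Ka = 10^(−4.74) = 1.82 × 10^-5
Kb = Kw/Ka = 1.0×10^-14 / 1.82 × 10^-5 = 5.49 × 10^-10
Kb = x²/(0.106 − x) = 5.49 × 10^-10
Neglecting x in the denominator: x = √(5.49 × 10^-10 × 0.106) = 7.63 × 10^-6 M
Check: 0.0072% ionized — well under 5%, approximation valid.
pOH = −log(7.63 × 10^-6) = 5.12; pH = 14.00 − 5.12 = 8.88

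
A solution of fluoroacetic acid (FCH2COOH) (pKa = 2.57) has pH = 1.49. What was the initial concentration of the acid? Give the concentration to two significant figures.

C₀ = 4.2 × 10^-1 M

[H+] = 10^(-1.49) = 3.24 × 10^-2 M = x
Ka = 10^(−2.57) = 2.69 × 10^-3
Ka = x²/(C₀ − x) ⇒ C₀ = x + x²/Ka
C₀ = 3.24 × 10^-2 + (3.24 × 10^-2)²/(2.69 × 10^-3) = 4.23 × 10^-1 M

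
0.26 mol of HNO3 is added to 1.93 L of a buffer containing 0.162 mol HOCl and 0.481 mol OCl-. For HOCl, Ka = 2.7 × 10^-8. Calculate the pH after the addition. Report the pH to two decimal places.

pH = 7.29

After neutralization: n(HOCl) = 0.422 mol, n(OCl-) = 0.221 mol.
pKa = −log(2.7 × 10^-8) = 7.569
pH = pKa + log([A⁻]/[HA]) = 7.569 + log(0.221/0.422) = 7.569 -0.281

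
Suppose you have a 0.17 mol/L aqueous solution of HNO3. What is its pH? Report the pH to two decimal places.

pH = 0.77

HNO3 is a strong acid and dissociates completely, so [H+] = 0.17 M.
pH = -log(0.17) = 0.77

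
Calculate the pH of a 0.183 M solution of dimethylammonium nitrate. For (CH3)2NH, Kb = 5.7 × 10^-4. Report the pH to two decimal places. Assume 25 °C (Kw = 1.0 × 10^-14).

(CH3)2NH2+ is the conjugate acid of the weak base (CH3)2NH.
Ka = Kw/Kb = 1.0×10^-14 / 5.7 × 10^-4 = 1.75 × 10^-11
Let x = [H+] at equilibrium. Ka = x²/(0.183 − x).
Assume x ≪ 0.183: x ≈ √(1.75 × 10^-11 × 0.183) = 1.79 × 10^-6 M
(x/C₀ = 0.00098% < 5%, so the approximation holds.)
pH = −log[H+] = −log(1.79 × 10^-6) = 5.75

pH = 5.75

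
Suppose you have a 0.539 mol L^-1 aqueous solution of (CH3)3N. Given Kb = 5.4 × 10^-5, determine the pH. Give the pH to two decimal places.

(CH3)3N + H2O ⇌ (CH3)3NH+ + OH-
From the ICE table, Kb = [OH-]²/(0.539 − [OH-]) = 5.4 × 10^-5.
Assume [OH-] ≪ 0.539: [OH-] ≈ √(5.4 × 10^-5 × 0.539) = 5.39 × 10^-3 M
Check: 1% ionized — well under 5%, approximation valid.
pOH = −log(5.39 × 10^-3) = 2.27; pH = 14.00 − 2.27 = 11.73

pH = 11.73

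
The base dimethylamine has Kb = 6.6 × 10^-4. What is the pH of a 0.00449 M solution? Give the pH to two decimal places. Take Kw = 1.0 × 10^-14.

(CH3)2NH + H2O ⇌ (CH3)2NH2+ + OH-
Kb = [OH-]²/(0.00449 − [OH-]) = 6.6 × 10^-4
Here C₀/Kb ≈ 6.8, so the small-[OH-] approximation fails. Use the quadratic:
[OH-] = [−0.00066 + √(0.00066² + 1.19e-05)]/2 = 1.42 × 10^-3 M
pOH = −log(1.42 × 10^-3) = 2.85; pH = 14.00 − 2.85 = 11.15

pH = 11.15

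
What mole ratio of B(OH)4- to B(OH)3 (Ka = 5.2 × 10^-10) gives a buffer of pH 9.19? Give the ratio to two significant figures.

pKa = -log(5.2 × 10^-10) = 9.284
pH = pKa + log(r) ⇒ log(r) = 9.19 − 9.284 = -0.094
r = [B(OH)4-]/[B(OH)3] = 10^(-0.094) = 0.805

ratio = 0.81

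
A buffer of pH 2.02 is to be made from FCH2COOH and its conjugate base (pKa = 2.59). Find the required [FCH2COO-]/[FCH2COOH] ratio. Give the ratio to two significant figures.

ratio = 0.27

pH = pKa + log(r) ⇒ log(r) = 2.02 − 2.59 = -0.57
r = [FCH2COO-]/[FCH2COOH] = 10^(-0.57) = 0.269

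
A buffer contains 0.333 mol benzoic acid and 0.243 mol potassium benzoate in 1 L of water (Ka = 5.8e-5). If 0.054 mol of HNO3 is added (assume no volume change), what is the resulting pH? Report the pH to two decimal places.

pH = 3.93

After neutralization: n(C6H5COOH) = 0.387 mol, n(C6H5COO-) = 0.189 mol.
pKa = −log(5.8 × 10^-5) = 4.237
pH = pKa + log(n_C6H5COO-/n_C6H5COOH) = 4.237 + log(0.189/0.387) = 4.237 + (-0.311)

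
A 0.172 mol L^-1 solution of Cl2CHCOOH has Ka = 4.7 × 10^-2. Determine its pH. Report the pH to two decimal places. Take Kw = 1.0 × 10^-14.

pH = 1.16

Cl2CHCOOH ⇌ Cl2CHCOO- + H+
Ka = [H+]²/(0.172 − [H+]) = 4.7 × 10^-2
Here C₀/Ka ≈ 3.66, so the small-[H+] approximation fails. Use the quadratic:
[H+] = (−Ka + √(Ka² + 4·Ka·C₀))/2 = 6.94 × 10^-2 M
pH = −log(6.94 × 10^-2) = 1.16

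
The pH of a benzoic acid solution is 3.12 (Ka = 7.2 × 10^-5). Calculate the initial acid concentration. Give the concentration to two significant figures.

[H+] = 10^(-3.12) = 7.59 × 10^-4 M = x
Ka = x²/(C₀ − x) ⇒ C₀ = x + x²/Ka
C₀ = 7.59 × 10^-4 + (7.59 × 10^-4)²/(7.2 × 10^-5) = 8.76 × 10^-3 M

C₀ = 8.8 × 10^-3 M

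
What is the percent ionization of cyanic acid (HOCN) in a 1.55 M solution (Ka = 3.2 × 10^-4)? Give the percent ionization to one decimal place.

HOCN ⇌ OCN- + H+; let x = [H+] at equilibrium.
x ≈ √(Ka·C₀) = √(3.2 × 10^-4 × 1.55) = 2.23 × 10^-2 M
Fraction ionized = 2.23 × 10^-2 / 1.55 = 0.0144 → 1.4%

1.4%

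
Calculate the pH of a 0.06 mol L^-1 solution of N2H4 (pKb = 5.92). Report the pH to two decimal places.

pH = 10.43

N2H4 + H2O ⇌ N2H5+ + OH-
Kb = 10^(−5.92) = 1.20 × 10^-6
Kb = x²/(0.06 − x) = 1.20 × 10^-6
Since Kb ≪ C₀, x ≈ √(Kb·C₀) = 2.68 × 10^-4 M.
(x/C₀ = 0.45% < 5%, so the approximation holds.)
pOH = −log(2.68 × 10^-4) = 3.57; pH = 14.00 − 3.57 = 10.43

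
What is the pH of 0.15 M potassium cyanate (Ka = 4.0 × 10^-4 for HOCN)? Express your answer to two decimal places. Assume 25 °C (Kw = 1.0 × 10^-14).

pH = 8.29

OCN- is the conjugate base of the weak acid HOCN.
Kb = Kw/Ka = 1.0×10^-14 / 4.0 × 10^-4 = 2.50 × 10^-11
Kb = [OH-]²/(0.15 − [OH-]) = 2.50 × 10^-11
Assume [OH-] ≪ 0.15: [OH-] ≈ √(2.50 × 10^-11 × 0.15) = 1.94 × 10^-6 M
pOH = −log(1.94 × 10^-6) = 5.71; pH = 14.00 − 5.71 = 8.29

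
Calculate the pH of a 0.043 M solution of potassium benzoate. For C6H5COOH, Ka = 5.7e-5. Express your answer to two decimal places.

C6H5COO- is the conjugate base of the weak acid C6H5COOH.
Kb = Kw/Ka = 1.0×10^-14 / 5.7 × 10^-5 = 1.75 × 10^-10
Kb = x²/(0.043 − x) = 1.75 × 10^-10
Assume x ≪ 0.043: x ≈ √(1.75 × 10^-10 × 0.043) = 2.74 × 10^-6 M
Check: 0.0064% ionized — well under 5%, approximation valid.
pOH = −log(2.74 × 10^-6) = 5.56; pH = 14.00 − 5.56 = 8.44

pH = 8.44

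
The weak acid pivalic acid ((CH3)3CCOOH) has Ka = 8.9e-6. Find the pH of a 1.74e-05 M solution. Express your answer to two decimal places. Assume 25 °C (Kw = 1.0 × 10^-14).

(CH3)3CCOOH ⇌ (CH3)3CCOO- + H+
Ka = [H+]²/(1.74e-05 − [H+]) = 8.9 × 10^-6
Here C₀/Ka ≈ 1.96, so the small-[H+] approximation fails. Use the quadratic:
[H+] = (−Ka + √(Ka² + 4·Ka·C₀))/2 = 8.77 × 10^-6 M
pH = −log[H+] = −log(8.77 × 10^-6) = 5.06

pH = 5.06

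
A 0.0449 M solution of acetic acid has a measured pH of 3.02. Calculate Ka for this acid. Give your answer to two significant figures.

[H+] = 10^(-3.02) = 9.55 × 10^-4 M
At equilibrium [HA] = 0.0449 − 9.55 × 10^-4 = 4.39 × 10^-2 M
Ka = [H+][A-]/[HA] = (9.55 × 10^-4)² / 4.39 × 10^-2 = 2.1 × 10^-5

Ka = 2.1 × 10^-5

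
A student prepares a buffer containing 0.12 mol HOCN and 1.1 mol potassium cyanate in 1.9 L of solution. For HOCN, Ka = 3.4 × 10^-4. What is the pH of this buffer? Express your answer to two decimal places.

pKa = −log(3.4 × 10^-4) = 3.469
Henderson–Hasselbalch: pH = pKa + log([OCN-]/[HOCN]) = 3.469 + log(1.1/0.12)
pH = 3.469 + (+0.962) = 4.43

pH = 4.43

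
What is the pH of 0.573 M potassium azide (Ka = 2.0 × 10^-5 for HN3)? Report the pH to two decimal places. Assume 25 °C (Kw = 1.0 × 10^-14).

pH = 9.23

N3- is the conjugate base of the weak acid HN3.
Kb = Kw/Ka = 1.0×10^-14 / 2.0 × 10^-5 = 5.00 × 10^-10
From the ICE table, Kb = [OH-]²/(0.573 − [OH-]) = 5.00 × 10^-10.
Assume [OH-] ≪ 0.573: [OH-] ≈ √(5.00 × 10^-10 × 0.573) = 1.69 × 10^-5 M
pOH = −log(1.69 × 10^-5) = 4.77; pH = 14.00 − 4.77 = 9.23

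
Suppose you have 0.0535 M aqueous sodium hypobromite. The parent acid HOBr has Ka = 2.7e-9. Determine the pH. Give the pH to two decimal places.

OBr- is the conjugate base of the weak acid HOBr.
Kb = Kw/Ka = 1.0×10^-14 / 2.7 × 10^-9 = 3.70 × 10^-6
Kb = [OH-]²/(0.0535 − [OH-]) = 3.70 × 10^-6
Neglecting [OH-] in the denominator: [OH-] = √(3.70 × 10^-6 × 0.0535) = 4.45 × 10^-4 M
Check: 0.83% ionized — well under 5%, approximation valid.
pOH = −log(4.45 × 10^-4) = 3.35; pH = 14.00 − 3.35 = 10.65

pH = 10.65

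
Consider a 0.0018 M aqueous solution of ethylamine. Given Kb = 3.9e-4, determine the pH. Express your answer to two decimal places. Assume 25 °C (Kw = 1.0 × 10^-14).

pH = 10.82

C2H5NH2 + H2O ⇌ C2H5NH3+ + OH-
From the ICE table, Kb = x²/(0.0018 − x) = 3.9 × 10^-4.
x is not negligible relative to C₀; solve x² + 0.00039·x − 7.02e-07 = 0.
x = (−Kb + √(Kb² + 4·Kb·C₀))/2 = 6.65 × 10^-4 M
pOH = 3.18, so pH = 14.00 − pOH = 10.82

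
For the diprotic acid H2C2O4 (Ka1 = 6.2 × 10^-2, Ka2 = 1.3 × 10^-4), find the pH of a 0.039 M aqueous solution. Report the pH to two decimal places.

pH = 1.57

Ka1 ≫ Ka2, so treat the first dissociation as the only significant source of H+.
Ka1 = x²/(0.039 − x) = 6.2 × 10^-2
Solving the quadratic: x = (−Ka1 + √(Ka1² + 4·Ka1·C₀))/2 = 2.71 × 10^-2 M
pH = −log(2.71 × 10^-2) = 1.57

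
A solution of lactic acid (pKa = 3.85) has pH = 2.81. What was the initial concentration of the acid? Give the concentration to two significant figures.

C₀ = 1.9 × 10^-2 M

[H+] = 10^(-2.81) = 1.55 × 10^-3 M = x
Ka = 10^(−3.85) = 1.41 × 10^-4
Ka = x²/(C₀ − x) ⇒ C₀ = x + x²/Ka
C₀ = 1.55 × 10^-3 + (1.55 × 10^-3)²/(1.41 × 10^-4) = 1.86 × 10^-2 M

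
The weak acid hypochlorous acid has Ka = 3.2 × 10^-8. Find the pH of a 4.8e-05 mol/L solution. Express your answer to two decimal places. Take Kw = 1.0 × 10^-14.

HOCl ⇌ OCl- + H+
From the ICE table, Ka = [H+]²/(4.8e-05 − [H+]) = 3.2 × 10^-8.
Since Ka ≪ C₀, [H+] ≈ √(Ka·C₀) = 1.24 × 10^-6 M.
pH = −log[H+] = −log(1.24 × 10^-6) = 5.91

pH = 5.91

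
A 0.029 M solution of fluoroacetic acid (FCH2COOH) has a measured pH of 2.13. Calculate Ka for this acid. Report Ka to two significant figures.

Ka = 2.5 × 10^-3

[H+] = 10^(-2.13) = 7.41 × 10^-3 M
At equilibrium [HA] = 0.029 − 7.41 × 10^-3 = 2.16 × 10^-2 M
Ka = [H+][A-]/[HA] = (7.41 × 10^-3)² / 2.16 × 10^-2 = 2.5 × 10^-3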